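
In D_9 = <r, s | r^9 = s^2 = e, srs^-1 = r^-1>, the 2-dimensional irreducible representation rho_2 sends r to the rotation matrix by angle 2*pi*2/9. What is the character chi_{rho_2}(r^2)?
chi_{rho_2}(r^2) = 2*cos(2*pi*2*2/9) = -2*cos(pi/9)

Derivation: rho_2(r^2) is rotation by angle 2*pi*2*2/9, whose trace is 2*cos(2*pi*2*2/9) = -2*cos(pi/9).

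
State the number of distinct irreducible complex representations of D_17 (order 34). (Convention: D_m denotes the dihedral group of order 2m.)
10

Solution. The number of irreducible complex representations of a finite group equals its number of conjugacy classes. D_17 has 10 conjugacy classes ((n+3)/2 for n odd), so D_17 (order 34) has exactly 10 irreducible complex representations.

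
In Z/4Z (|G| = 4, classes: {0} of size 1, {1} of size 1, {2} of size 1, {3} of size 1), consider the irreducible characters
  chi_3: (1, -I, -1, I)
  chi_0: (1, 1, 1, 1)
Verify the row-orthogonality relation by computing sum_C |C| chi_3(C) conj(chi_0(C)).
Sum = 0; so <chi_3, chi_0> = 0 (distinct irreducibles are orthogonal).

Details: Compute term by term over conjugacy classes (|C| * chi_3(C) * conj(chi_0(C))):
  1*(1)*conj(1) + 1*(-I)*conj(1) + 1*(-1)*conj(1) + 1*(I)*conj(1)
  = (1) + (-I) + (-1) + (I)
  = 0.
(Exp terms are combined using exp(i*s)*conj(exp(i*t)) = exp(i*(s-t)), and sums of them are collapsed using the identity that for every m > 1 the m distinct m-th roots of unity sum to 0, e.g. 1 + exp(2*I*pi/3) + exp(-2*I*pi/3) = 0.)
Dividing by |G| = 4 gives 0/4 = 0, matching the row-orthogonality relation <chi_3, chi_0> = [chi_3 = chi_0].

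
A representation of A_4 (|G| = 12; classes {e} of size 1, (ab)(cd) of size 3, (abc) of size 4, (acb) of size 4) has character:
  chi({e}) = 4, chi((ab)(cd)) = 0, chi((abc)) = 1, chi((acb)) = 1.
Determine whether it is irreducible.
Not irreducible (reducible): <chi, chi> = 2 > 1.

<chi, chi> = (1/|G|) sum_C |C| * |chi(C)|^2 = (1/12)[1*|4|^2 + 3*|0|^2 + 4*|1|^2 + 4*|1|^2]
  = (1/12)[(16) + (0) + (4) + (4)] = 24/12 = 2.
(Exp terms are combined using exp(i*s)*conj(exp(i*t)) = exp(i*(s-t)), and sums of them are collapsed using the identity that for every m > 1 the m distinct m-th roots of unity sum to 0, e.g. 1 + exp(2*I*pi/3) + exp(-2*I*pi/3) = 0.)
A character is irreducible iff <chi, chi> = 1, so this representation is reducible.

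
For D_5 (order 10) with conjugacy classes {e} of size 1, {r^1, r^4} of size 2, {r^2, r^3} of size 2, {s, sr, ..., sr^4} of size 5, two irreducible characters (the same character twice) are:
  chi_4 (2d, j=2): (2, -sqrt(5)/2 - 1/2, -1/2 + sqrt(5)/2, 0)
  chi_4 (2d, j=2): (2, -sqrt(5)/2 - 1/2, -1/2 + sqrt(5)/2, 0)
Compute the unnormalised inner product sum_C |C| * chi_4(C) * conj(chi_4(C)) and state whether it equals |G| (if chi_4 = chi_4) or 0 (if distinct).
Sum = 10 = |G| = 10; so <chi_4, chi_4> = 1 (norm-1 confirms irreducibility).

Justification: Compute term by term over conjugacy classes (|C| * chi_4(C) * conj(chi_4(C))):
  1*(2)*conj(2) + 2*(-sqrt(5)/2 - 1/2)*conj(-sqrt(5)/2 - 1/2) + 2*(-1/2 + sqrt(5)/2)*conj(-1/2 + sqrt(5)/2) + 5*(0)*conj(0)
  = (4) + (sqrt(5) + 3) + (3 - sqrt(5)) + (0)
  = 10.
Dividing by |G| = 10 gives 10/10 = 1, matching the row-orthogonality relation <chi_4, chi_4> = [chi_4 = chi_4].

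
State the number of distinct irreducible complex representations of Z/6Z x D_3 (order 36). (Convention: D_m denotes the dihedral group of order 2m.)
18

The number of irreducible complex representations of a finite group equals its number of conjugacy classes. For a direct product, #classes(G x H) = #classes(G) * #classes(H). Z/6Z has 6 classes (abelian), D_3 has 3 classes, so 6 * 3 = 18, so Z/6Z x D_3 (order 36) has exactly 18 irreducible complex representations.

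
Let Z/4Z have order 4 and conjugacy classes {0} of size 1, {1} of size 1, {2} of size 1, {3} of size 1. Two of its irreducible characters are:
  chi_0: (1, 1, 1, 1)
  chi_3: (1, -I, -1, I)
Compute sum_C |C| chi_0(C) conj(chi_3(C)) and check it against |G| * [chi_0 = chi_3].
Sum = 0; so <chi_0, chi_3> = 0 (distinct irreducibles are orthogonal).

Solution. Compute term by term over conjugacy classes (|C| * chi_0(C) * conj(chi_3(C))):
  1*(1)*conj(1) + 1*(1)*conj(-I) + 1*(1)*conj(-1) + 1*(1)*conj(I)
  = (1) + (I) + (-1) + (-I)
  = 0.
(Exp terms are combined using exp(i*s)*conj(exp(i*t)) = exp(i*(s-t)), and sums of them are collapsed using the identity that for every m > 1 the m distinct m-th roots of unity sum to 0, e.g. 1 + exp(2*I*pi/3) + exp(-2*I*pi/3) = 0.)
Dividing by |G| = 4 gives 0/4 = 0, matching the row-orthogonality relation <chi_0, chi_3> = [chi_0 = chi_3].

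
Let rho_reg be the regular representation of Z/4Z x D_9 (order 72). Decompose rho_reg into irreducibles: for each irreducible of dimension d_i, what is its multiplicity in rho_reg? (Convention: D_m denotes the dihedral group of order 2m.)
Each irreducible V_i of dimension d_i appears with multiplicity d_i, i.e. rho_reg = (direct sum over all irreducibles V_i) d_i V_i. The irreducible dimensions for Z/4Z x D_9 are 1, 1, 1, 1, 1, 1, 1, 1, 2, 2, 2, 2, 2, 2, 2, 2, 2, 2, 2, 2, 2, 2, 2, 2: 8 irreducibles of dimension 1, each with multiplicity 1; 16 irreducibles of dimension 2, each with multiplicity 2. Total dimension 8*1*1 + 16*2*2 = 72 = |G|.

Solution. General theorem: in the regular representation of a finite group G, each irreducible appears with multiplicity equal to its dimension. Check: dim(rho_reg) = sum d_i^2 = 1 + 1 + 1 + 1 + 1 + 1 + 1 + 1 + 4 + 4 + 4 + 4 + 4 + 4 + 4 + 4 + 4 + 4 + 4 + 4 + 4 + 4 + 4 + 4 = 72 = |G|.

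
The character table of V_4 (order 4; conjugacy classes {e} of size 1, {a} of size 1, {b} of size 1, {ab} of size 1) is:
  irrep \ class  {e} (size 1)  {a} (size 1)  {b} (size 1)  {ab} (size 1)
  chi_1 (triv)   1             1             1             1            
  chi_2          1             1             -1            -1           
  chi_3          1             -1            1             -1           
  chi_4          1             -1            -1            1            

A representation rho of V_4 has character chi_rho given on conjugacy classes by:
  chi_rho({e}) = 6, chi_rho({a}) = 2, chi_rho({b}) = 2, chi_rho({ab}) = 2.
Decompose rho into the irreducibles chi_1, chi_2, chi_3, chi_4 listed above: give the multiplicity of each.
Multiplicities: chi_1: 3, chi_2: 1, chi_3: 1, chi_4: 1.

Working: Use <chi_rho, chi> = (1/|G|) sum_C |C| * chi_rho(C) * conj(chi(C)) with |G| = 4 for each irreducible chi in the table:
  <chi_rho, chi_1> = (1/4)[1*(6)*conj(1) + 1*(2)*conj(1) + 1*(2)*conj(1) + 1*(2)*conj(1)]
      = (1/4)[(6) + (2) + (2) + (2)] = 12/4 = 3
  <chi_rho, chi_2> = (1/4)[1*(6)*conj(1) + 1*(2)*conj(1) + 1*(2)*conj(-1) + 1*(2)*conj(-1)]
      = (1/4)[(6) + (2) + (-2) + (-2)] = 4/4 = 1
  <chi_rho, chi_3> = (1/4)[1*(6)*conj(1) + 1*(2)*conj(-1) + 1*(2)*conj(1) + 1*(2)*conj(-1)]
      = (1/4)[(6) + (-2) + (2) + (-2)] = 4/4 = 1
  <chi_rho, chi_4> = (1/4)[1*(6)*conj(1) + 1*(2)*conj(-1) + 1*(2)*conj(-1) + 1*(2)*conj(1)]
      = (1/4)[(6) + (-2) + (-2) + (2)] = 4/4 = 1
Dimension check: dim(rho) = sum (mult * dim) = 3*1 + 1*1 + 1*1 + 1*1 = 6 = chi_rho(e) = 6.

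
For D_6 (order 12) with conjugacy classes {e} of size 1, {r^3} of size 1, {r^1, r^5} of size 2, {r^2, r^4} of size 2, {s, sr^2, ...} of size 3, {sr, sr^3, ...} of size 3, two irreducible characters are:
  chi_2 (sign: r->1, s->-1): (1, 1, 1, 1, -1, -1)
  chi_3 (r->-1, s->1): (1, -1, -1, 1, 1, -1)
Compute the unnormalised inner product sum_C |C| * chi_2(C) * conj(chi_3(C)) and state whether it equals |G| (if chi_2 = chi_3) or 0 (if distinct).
Sum = 0; so <chi_2, chi_3> = 0 (distinct irreducibles are orthogonal).

Proof sketch: Compute term by term over conjugacy classes (|C| * chi_2(C) * conj(chi_3(C))):
  1*(1)*conj(1) + 1*(1)*conj(-1) + 2*(1)*conj(-1) + 2*(1)*conj(1) + 3*(-1)*conj(1) + 3*(-1)*conj(-1)
  = (1) + (-1) + (-2) + (2) + (-3) + (3)
  = 0.
Dividing by |G| = 12 gives 0/12 = 0, matching the row-orthogonality relation <chi_2, chi_3> = [chi_2 = chi_3].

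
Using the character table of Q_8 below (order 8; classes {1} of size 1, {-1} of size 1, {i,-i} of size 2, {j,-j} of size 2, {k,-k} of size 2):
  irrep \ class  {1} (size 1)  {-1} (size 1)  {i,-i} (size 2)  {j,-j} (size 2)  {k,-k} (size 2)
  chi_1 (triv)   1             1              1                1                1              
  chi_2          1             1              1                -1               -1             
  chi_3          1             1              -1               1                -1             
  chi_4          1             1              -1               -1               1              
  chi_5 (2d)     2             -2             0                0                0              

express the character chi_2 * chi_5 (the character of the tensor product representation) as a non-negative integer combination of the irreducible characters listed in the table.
chi_2 tensor chi_5 = chi_5 (all other irreducibles have multiplicity 0).

Proof sketch: The character of a tensor product is the pointwise product (chi_2 * chi_5)(C) = chi_2(C) * chi_5(C):
  {1}: (1)*(2), {-1}: (1)*(-2), {i,-i}: (1)*(0), {j,-j}: (-1)*(0), {k,-k}: (-1)*(0)
so (chi_2 * chi_5) takes values
  {1} -> 2, {-1} -> -2, {i,-i} -> 0, {j,-j} -> 0, {k,-k} -> 0.
Now take the inner product of this character with each irreducible chi from the table, <chi_2*chi_5, chi> = (1/8) sum_C |C| (chi_2*chi_5)(C) conj(chi(C)):
  <chi_2*chi_5, chi_1> = (1/8)[1*(2)*conj(1) + 1*(-2)*conj(1) + 2*(0)*conj(1) + 2*(0)*conj(1) + 2*(0)*conj(1)]
      = (1/8)[(2) + (-2) + (0) + (0) + (0)] = 0/8 = 0
  <chi_2*chi_5, chi_2> = (1/8)[1*(2)*conj(1) + 1*(-2)*conj(1) + 2*(0)*conj(1) + 2*(0)*conj(-1) + 2*(0)*conj(-1)]
      = (1/8)[(2) + (-2) + (0) + (0) + (0)] = 0/8 = 0
  <chi_2*chi_5, chi_3> = (1/8)[1*(2)*conj(1) + 1*(-2)*conj(1) + 2*(0)*conj(-1) + 2*(0)*conj(1) + 2*(0)*conj(-1)]
      = (1/8)[(2) + (-2) + (0) + (0) + (0)] = 0/8 = 0
  <chi_2*chi_5, chi_4> = (1/8)[1*(2)*conj(1) + 1*(-2)*conj(1) + 2*(0)*conj(-1) + 2*(0)*conj(-1) + 2*(0)*conj(1)]
      = (1/8)[(2) + (-2) + (0) + (0) + (0)] = 0/8 = 0
  <chi_2*chi_5, chi_5> = (1/8)[1*(2)*conj(2) + 1*(-2)*conj(-2) + 2*(0)*conj(0) + 2*(0)*conj(0) + 2*(0)*conj(0)]
      = (1/8)[(4) + (4) + (0) + (0) + (0)] = 8/8 = 1
Hence the multiplicities are chi_5: 1. Dimension check: dim(chi_2)*dim(chi_5) = 1*2 = 2 and sum (mult * dim) = 1*2 = 2.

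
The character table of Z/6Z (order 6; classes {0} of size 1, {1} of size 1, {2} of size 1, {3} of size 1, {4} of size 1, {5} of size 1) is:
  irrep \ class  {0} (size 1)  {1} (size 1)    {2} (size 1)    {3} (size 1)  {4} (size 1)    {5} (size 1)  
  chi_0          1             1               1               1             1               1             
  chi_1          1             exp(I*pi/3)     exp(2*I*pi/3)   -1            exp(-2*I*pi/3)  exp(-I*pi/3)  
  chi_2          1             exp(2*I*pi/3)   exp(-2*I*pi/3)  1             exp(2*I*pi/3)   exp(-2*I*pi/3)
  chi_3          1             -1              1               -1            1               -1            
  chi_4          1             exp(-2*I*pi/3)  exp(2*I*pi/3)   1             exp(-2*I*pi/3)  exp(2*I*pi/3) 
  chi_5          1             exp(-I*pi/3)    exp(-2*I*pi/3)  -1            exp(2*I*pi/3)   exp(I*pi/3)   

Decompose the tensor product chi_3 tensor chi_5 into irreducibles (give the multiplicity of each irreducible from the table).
chi_3 tensor chi_5 = chi_2 (all other irreducibles have multiplicity 0).

Argument: The character of a tensor product is the pointwise product (chi_3 * chi_5)(C) = chi_3(C) * chi_5(C):
  {0}: (1)*(1), {1}: (-1)*(exp(-I*pi/3)), {2}: (1)*(exp(-2*I*pi/3)), {3}: (-1)*(-1), {4}: (1)*(exp(2*I*pi/3)), {5}: (-1)*(exp(I*pi/3))
so (chi_3 * chi_5) takes values
  {0} -> 1, {1} -> -exp(-I*pi/3), {2} -> exp(-2*I*pi/3), {3} -> 1, {4} -> exp(2*I*pi/3), {5} -> -exp(I*pi/3).
Now take the inner product of this character with each irreducible chi from the table, <chi_3*chi_5, chi> = (1/6) sum_C |C| (chi_3*chi_5)(C) conj(chi(C)):
  <chi_3*chi_5, chi_0> = (1/6)[1*(1)*conj(1) + 1*(-exp(-I*pi/3))*conj(1) + 1*(exp(-2*I*pi/3))*conj(1) + 1*(1)*conj(1) + 1*(exp(2*I*pi/3))*conj(1) + 1*(-exp(I*pi/3))*conj(1)]
      = (1/6)[(1) + (-exp(-I*pi/3)) + (exp(-2*I*pi/3)) + (1) + (exp(2*I*pi/3)) + (-exp(I*pi/3))] = 0/6 = 0
  <chi_3*chi_5, chi_1> = (1/6)[1*(1)*conj(1) + 1*(-exp(-I*pi/3))*conj(exp(I*pi/3)) + 1*(exp(-2*I*pi/3))*conj(exp(2*I*pi/3)) + 1*(1)*conj(-1) + 1*(exp(2*I*pi/3))*conj(exp(-2*I*pi/3)) + 1*(-exp(I*pi/3))*conj(exp(-I*pi/3))]
      = (1/6)[(1) + (-exp(-2*I*pi/3)) + (exp(2*I*pi/3)) + (-1) + (exp(-2*I*pi/3)) + (-exp(2*I*pi/3))] = 0/6 = 0
  <chi_3*chi_5, chi_2> = (1/6)[1*(1)*conj(1) + 1*(-exp(-I*pi/3))*conj(exp(2*I*pi/3)) + 1*(exp(-2*I*pi/3))*conj(exp(-2*I*pi/3)) + 1*(1)*conj(1) + 1*(exp(2*I*pi/3))*conj(exp(2*I*pi/3)) + 1*(-exp(I*pi/3))*conj(exp(-2*I*pi/3))]
      = (1/6)[(1) + (1) + (1) + (1) + (1) + (1)] = 6/6 = 1
  <chi_3*chi_5, chi_3> = (1/6)[1*(1)*conj(1) + 1*(-exp(-I*pi/3))*conj(-1) + 1*(exp(-2*I*pi/3))*conj(1) + 1*(1)*conj(-1) + 1*(exp(2*I*pi/3))*conj(1) + 1*(-exp(I*pi/3))*conj(-1)]
      = (1/6)[(1) + (exp(-I*pi/3)) + (exp(-2*I*pi/3)) + (-1) + (exp(2*I*pi/3)) + (exp(I*pi/3))] = 0/6 = 0
  <chi_3*chi_5, chi_4> = (1/6)[1*(1)*conj(1) + 1*(-exp(-I*pi/3))*conj(exp(-2*I*pi/3)) + 1*(exp(-2*I*pi/3))*conj(exp(2*I*pi/3)) + 1*(1)*conj(1) + 1*(exp(2*I*pi/3))*conj(exp(-2*I*pi/3)) + 1*(-exp(I*pi/3))*conj(exp(2*I*pi/3))]
      = (1/6)[(1) + (-exp(I*pi/3)) + (exp(2*I*pi/3)) + (1) + (exp(-2*I*pi/3)) + (-exp(-I*pi/3))] = 0/6 = 0
  <chi_3*chi_5, chi_5> = (1/6)[1*(1)*conj(1) + 1*(-exp(-I*pi/3))*conj(exp(-I*pi/3)) + 1*(exp(-2*I*pi/3))*conj(exp(-2*I*pi/3)) + 1*(1)*conj(-1) + 1*(exp(2*I*pi/3))*conj(exp(2*I*pi/3)) + 1*(-exp(I*pi/3))*conj(exp(I*pi/3))]
      = (1/6)[(1) + (-1) + (1) + (-1) + (1) + (-1)] = 0/6 = 0
(Exp terms are combined using exp(i*s)*conj(exp(i*t)) = exp(i*(s-t)), and sums of them are collapsed using the identity that for every m > 1 the m distinct m-th roots of unity sum to 0, e.g. 1 + exp(2*I*pi/3) + exp(-2*I*pi/3) = 0.)
Hence the multiplicities are chi_2: 1. Dimension check: dim(chi_3)*dim(chi_5) = 1*1 = 1 and sum (mult * dim) = 1*1 = 1.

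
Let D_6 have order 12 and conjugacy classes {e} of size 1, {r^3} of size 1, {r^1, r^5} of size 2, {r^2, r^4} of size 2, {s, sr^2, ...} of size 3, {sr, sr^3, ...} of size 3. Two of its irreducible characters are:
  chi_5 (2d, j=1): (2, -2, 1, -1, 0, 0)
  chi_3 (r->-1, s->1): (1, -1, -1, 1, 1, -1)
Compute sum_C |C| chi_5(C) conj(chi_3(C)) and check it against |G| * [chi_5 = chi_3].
Sum = 0; so <chi_5, chi_3> = 0 (distinct irreducibles are orthogonal).

Explanation: Compute term by term over conjugacy classes (|C| * chi_5(C) * conj(chi_3(C))):
  1*(2)*conj(1) + 1*(-2)*conj(-1) + 2*(1)*conj(-1) + 2*(-1)*conj(1) + 3*(0)*conj(1) + 3*(0)*conj(-1)
  = (2) + (2) + (-2) + (-2) + (0) + (0)
  = 0.
Dividing by |G| = 12 gives 0/12 = 0, matching the row-orthogonality relation <chi_5, chi_3> = [chi_5 = chi_3].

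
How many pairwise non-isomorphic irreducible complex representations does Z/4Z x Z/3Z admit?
12

Explanation: The number of irreducible complex representations of a finite group equals its number of conjugacy classes. Z/4Z x Z/3Z is abelian of order 12, so every element is its own conjugacy class: 12 classes, so Z/4Z x Z/3Z (order 12) has exactly 12 irreducible complex representations.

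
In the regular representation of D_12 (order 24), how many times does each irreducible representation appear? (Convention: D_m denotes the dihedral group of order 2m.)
Each irreducible V_i of dimension d_i appears with multiplicity d_i, i.e. rho_reg = (direct sum over all irreducibles V_i) d_i V_i. The irreducible dimensions for D_12 are 1, 1, 1, 1, 2, 2, 2, 2, 2: 4 irreducibles of dimension 1, each with multiplicity 1; 5 irreducibles of dimension 2, each with multiplicity 2. Total dimension 4*1*1 + 5*2*2 = 24 = |G|.

Working: General theorem: in the regular representation of a finite group G, each irreducible appears with multiplicity equal to its dimension. Check: dim(rho_reg) = sum d_i^2 = 1 + 1 + 1 + 1 + 4 + 4 + 4 + 4 + 4 = 24 = |G|.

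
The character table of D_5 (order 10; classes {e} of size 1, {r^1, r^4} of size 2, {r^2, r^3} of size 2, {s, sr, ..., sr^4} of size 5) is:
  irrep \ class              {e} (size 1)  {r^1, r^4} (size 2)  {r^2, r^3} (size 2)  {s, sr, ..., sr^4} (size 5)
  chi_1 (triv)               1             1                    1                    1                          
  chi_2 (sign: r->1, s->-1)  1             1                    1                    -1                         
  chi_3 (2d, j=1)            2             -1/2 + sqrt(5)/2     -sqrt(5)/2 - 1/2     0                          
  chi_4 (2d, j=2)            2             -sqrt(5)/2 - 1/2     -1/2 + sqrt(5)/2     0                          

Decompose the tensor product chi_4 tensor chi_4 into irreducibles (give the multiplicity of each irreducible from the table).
chi_4 tensor chi_4 = chi_1 + chi_2 + chi_3 (all other irreducibles have multiplicity 0).

Why: The character of a tensor product is the pointwise product (chi_4 * chi_4)(C) = chi_4(C) * chi_4(C):
  {e}: (2)*(2), {r^1, r^4}: (-sqrt(5)/2 - 1/2)*(-sqrt(5)/2 - 1/2), {r^2, r^3}: (-1/2 + sqrt(5)/2)*(-1/2 + sqrt(5)/2), {s, sr, ..., sr^4}: (0)*(0)
so (chi_4 * chi_4) takes values
  {e} -> 4, {r^1, r^4} -> sqrt(5)/2 + 3/2, {r^2, r^3} -> 3/2 - sqrt(5)/2, {s, sr, ..., sr^4} -> 0.
Now take the inner product of this character with each irreducible chi from the table, <chi_4*chi_4, chi> = (1/10) sum_C |C| (chi_4*chi_4)(C) conj(chi(C)):
  <chi_4*chi_4, chi_1> = (1/10)[1*(4)*conj(1) + 2*(sqrt(5)/2 + 3/2)*conj(1) + 2*(3/2 - sqrt(5)/2)*conj(1) + 5*(0)*conj(1)]
      = (1/10)[(4) + (sqrt(5) + 3) + (3 - sqrt(5)) + (0)] = 10/10 = 1
  <chi_4*chi_4, chi_2> = (1/10)[1*(4)*conj(1) + 2*(sqrt(5)/2 + 3/2)*conj(1) + 2*(3/2 - sqrt(5)/2)*conj(1) + 5*(0)*conj(-1)]
      = (1/10)[(4) + (sqrt(5) + 3) + (3 - sqrt(5)) + (0)] = 10/10 = 1
  <chi_4*chi_4, chi_3> = (1/10)[1*(4)*conj(2) + 2*(sqrt(5)/2 + 3/2)*conj(-1/2 + sqrt(5)/2) + 2*(3/2 - sqrt(5)/2)*conj(-sqrt(5)/2 - 1/2) + 5*(0)*conj(0)]
      = (1/10)[(8) + (1 + sqrt(5)) + (1 - sqrt(5)) + (0)] = 10/10 = 1
  <chi_4*chi_4, chi_4> = (1/10)[1*(4)*conj(2) + 2*(sqrt(5)/2 + 3/2)*conj(-sqrt(5)/2 - 1/2) + 2*(3/2 - sqrt(5)/2)*conj(-1/2 + sqrt(5)/2) + 5*(0)*conj(0)]
      = (1/10)[(8) + (-2*sqrt(5) - 4) + (-4 + 2*sqrt(5)) + (0)] = 0/10 = 0
Hence the multiplicities are chi_1: 1, chi_2: 1, chi_3: 1. Dimension check: dim(chi_4)*dim(chi_4) = 2*2 = 4 and sum (mult * dim) = 1*1 + 1*1 + 1*2 = 4.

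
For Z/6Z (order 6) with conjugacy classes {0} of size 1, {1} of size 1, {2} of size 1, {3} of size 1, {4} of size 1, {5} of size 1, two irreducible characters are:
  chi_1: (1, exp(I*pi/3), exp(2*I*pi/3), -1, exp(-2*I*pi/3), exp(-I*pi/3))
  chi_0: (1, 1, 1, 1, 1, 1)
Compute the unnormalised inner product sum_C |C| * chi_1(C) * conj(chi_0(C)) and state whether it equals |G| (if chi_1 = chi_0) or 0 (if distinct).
Sum = 0; so <chi_1, chi_0> = 0 (distinct irreducibles are orthogonal).

Explanation: Compute term by term over conjugacy classes (|C| * chi_1(C) * conj(chi_0(C))):
  1*(1)*conj(1) + 1*(exp(I*pi/3))*conj(1) + 1*(exp(2*I*pi/3))*conj(1) + 1*(-1)*conj(1) + 1*(exp(-2*I*pi/3))*conj(1) + 1*(exp(-I*pi/3))*conj(1)
  = (1) + (exp(I*pi/3)) + (exp(2*I*pi/3)) + (-1) + (exp(-2*I*pi/3)) + (exp(-I*pi/3))
  = 0.
(Exp terms are combined using exp(i*s)*conj(exp(i*t)) = exp(i*(s-t)), and sums of them are collapsed using the identity that for every m > 1 the m distinct m-th roots of unity sum to 0, e.g. 1 + exp(2*I*pi/3) + exp(-2*I*pi/3) = 0.)
Dividing by |G| = 6 gives 0/6 = 0, matching the row-orthogonality relation <chi_1, chi_0> = [chi_1 = chi_0].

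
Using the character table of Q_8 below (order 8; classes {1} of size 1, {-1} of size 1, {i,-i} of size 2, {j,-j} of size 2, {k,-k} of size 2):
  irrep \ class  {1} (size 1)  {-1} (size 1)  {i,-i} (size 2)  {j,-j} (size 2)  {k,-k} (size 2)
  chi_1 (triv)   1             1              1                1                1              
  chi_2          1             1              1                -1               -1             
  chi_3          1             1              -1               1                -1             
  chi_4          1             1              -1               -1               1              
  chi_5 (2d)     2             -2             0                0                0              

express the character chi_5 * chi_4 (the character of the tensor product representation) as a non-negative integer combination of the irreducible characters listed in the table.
chi_5 tensor chi_4 = chi_5 (all other irreducibles have multiplicity 0).

Proof sketch: The character of a tensor product is the pointwise product (chi_5 * chi_4)(C) = chi_5(C) * chi_4(C):
  {1}: (2)*(1), {-1}: (-2)*(1), {i,-i}: (0)*(-1), {j,-j}: (0)*(-1), {k,-k}: (0)*(1)
so (chi_5 * chi_4) takes values
  {1} -> 2, {-1} -> -2, {i,-i} -> 0, {j,-j} -> 0, {k,-k} -> 0.
Now take the inner product of this character with each irreducible chi from the table, <chi_5*chi_4, chi> = (1/8) sum_C |C| (chi_5*chi_4)(C) conj(chi(C)):
  <chi_5*chi_4, chi_1> = (1/8)[1*(2)*conj(1) + 1*(-2)*conj(1) + 2*(0)*conj(1) + 2*(0)*conj(1) + 2*(0)*conj(1)]
      = (1/8)[(2) + (-2) + (0) + (0) + (0)] = 0/8 = 0
  <chi_5*chi_4, chi_2> = (1/8)[1*(2)*conj(1) + 1*(-2)*conj(1) + 2*(0)*conj(1) + 2*(0)*conj(-1) + 2*(0)*conj(-1)]
      = (1/8)[(2) + (-2) + (0) + (0) + (0)] = 0/8 = 0
  <chi_5*chi_4, chi_3> = (1/8)[1*(2)*conj(1) + 1*(-2)*conj(1) + 2*(0)*conj(-1) + 2*(0)*conj(1) + 2*(0)*conj(-1)]
      = (1/8)[(2) + (-2) + (0) + (0) + (0)] = 0/8 = 0
  <chi_5*chi_4, chi_4> = (1/8)[1*(2)*conj(1) + 1*(-2)*conj(1) + 2*(0)*conj(-1) + 2*(0)*conj(-1) + 2*(0)*conj(1)]
      = (1/8)[(2) + (-2) + (0) + (0) + (0)] = 0/8 = 0
  <chi_5*chi_4, chi_5> = (1/8)[1*(2)*conj(2) + 1*(-2)*conj(-2) + 2*(0)*conj(0) + 2*(0)*conj(0) + 2*(0)*conj(0)]
      = (1/8)[(4) + (4) + (0) + (0) + (0)] = 8/8 = 1
Hence the multiplicities are chi_5: 1. Dimension check: dim(chi_5)*dim(chi_4) = 2*1 = 2 and sum (mult * dim) = 1*2 = 2.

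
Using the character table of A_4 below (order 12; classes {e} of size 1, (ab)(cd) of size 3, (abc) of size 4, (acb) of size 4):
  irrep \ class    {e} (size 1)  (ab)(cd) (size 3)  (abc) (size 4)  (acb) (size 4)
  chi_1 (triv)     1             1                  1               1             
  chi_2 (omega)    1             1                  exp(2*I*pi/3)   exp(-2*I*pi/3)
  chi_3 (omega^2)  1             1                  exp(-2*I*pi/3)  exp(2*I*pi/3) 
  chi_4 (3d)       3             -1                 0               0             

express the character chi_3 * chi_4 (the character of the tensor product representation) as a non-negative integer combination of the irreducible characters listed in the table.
chi_3 tensor chi_4 = chi_4 (all other irreducibles have multiplicity 0).

Derivation: The character of a tensor product is the pointwise product (chi_3 * chi_4)(C) = chi_3(C) * chi_4(C):
  {e}: (1)*(3), (ab)(cd): (1)*(-1), (abc): (exp(-2*I*pi/3))*(0), (acb): (exp(2*I*pi/3))*(0)
so (chi_3 * chi_4) takes values
  {e} -> 3, (ab)(cd) -> -1, (abc) -> 0, (acb) -> 0.
Now take the inner product of this character with each irreducible chi from the table, <chi_3*chi_4, chi> = (1/12) sum_C |C| (chi_3*chi_4)(C) conj(chi(C)):
  <chi_3*chi_4, chi_1> = (1/12)[1*(3)*conj(1) + 3*(-1)*conj(1) + 4*(0)*conj(1) + 4*(0)*conj(1)]
      = (1/12)[(3) + (-3) + (0) + (0)] = 0/12 = 0
  <chi_3*chi_4, chi_2> = (1/12)[1*(3)*conj(1) + 3*(-1)*conj(1) + 4*(0)*conj(exp(2*I*pi/3)) + 4*(0)*conj(exp(-2*I*pi/3))]
      = (1/12)[(3) + (-3) + (0) + (0)] = 0/12 = 0
  <chi_3*chi_4, chi_3> = (1/12)[1*(3)*conj(1) + 3*(-1)*conj(1) + 4*(0)*conj(exp(-2*I*pi/3)) + 4*(0)*conj(exp(2*I*pi/3))]
      = (1/12)[(3) + (-3) + (0) + (0)] = 0/12 = 0
  <chi_3*chi_4, chi_4> = (1/12)[1*(3)*conj(3) + 3*(-1)*conj(-1) + 4*(0)*conj(0) + 4*(0)*conj(0)]
      = (1/12)[(9) + (3) + (0) + (0)] = 12/12 = 1
(Exp terms are combined using exp(i*s)*conj(exp(i*t)) = exp(i*(s-t)), and sums of them are collapsed using the identity that for every m > 1 the m distinct m-th roots of unity sum to 0, e.g. 1 + exp(2*I*pi/3) + exp(-2*I*pi/3) = 0.)
Hence the multiplicities are chi_4: 1. Dimension check: dim(chi_3)*dim(chi_4) = 1*3 = 3 and sum (mult * dim) = 1*3 = 3.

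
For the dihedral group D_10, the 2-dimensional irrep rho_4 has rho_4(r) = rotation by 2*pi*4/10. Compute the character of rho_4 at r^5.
chi_{rho_4}(r^5) = 2*cos(2*pi*4*5/10) = 2

Derivation: rho_4(r^5) is rotation by angle 2*pi*4*5/10, whose trace is 2*cos(2*pi*4*5/10) = 2.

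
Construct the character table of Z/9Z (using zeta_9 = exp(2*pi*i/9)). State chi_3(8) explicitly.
Character table of Z/9Z (irreps indexed chi_0,...,chi_8 with chi_k(m) = zeta_9^(k*m), zeta_9 = exp(2*pi*i/9)):
  irrep \ class  {0} (size 1)  {1} (size 1)    {2} (size 1)    {3} (size 1)    {4} (size 1)    {5} (size 1)    {6} (size 1)    {7} (size 1)    {8} (size 1)  
  chi_0          1             1               1               1               1               1               1               1               1             
  chi_1          1             exp(2*I*pi/9)   exp(4*I*pi/9)   exp(2*I*pi/3)   exp(8*I*pi/9)   exp(-8*I*pi/9)  exp(-2*I*pi/3)  exp(-4*I*pi/9)  exp(-2*I*pi/9)
  chi_2          1             exp(4*I*pi/9)   exp(8*I*pi/9)   exp(-2*I*pi/3)  exp(-2*I*pi/9)  exp(2*I*pi/9)   exp(2*I*pi/3)   exp(-8*I*pi/9)  exp(-4*I*pi/9)
  chi_3          1             exp(2*I*pi/3)   exp(-2*I*pi/3)  1               exp(2*I*pi/3)   exp(-2*I*pi/3)  1               exp(2*I*pi/3)   exp(-2*I*pi/3)
  chi_4          1             exp(8*I*pi/9)   exp(-2*I*pi/9)  exp(2*I*pi/3)   exp(-4*I*pi/9)  exp(4*I*pi/9)   exp(-2*I*pi/3)  exp(2*I*pi/9)   exp(-8*I*pi/9)
  chi_5          1             exp(-8*I*pi/9)  exp(2*I*pi/9)   exp(-2*I*pi/3)  exp(4*I*pi/9)   exp(-4*I*pi/9)  exp(2*I*pi/3)   exp(-2*I*pi/9)  exp(8*I*pi/9) 
  chi_6          1             exp(-2*I*pi/3)  exp(2*I*pi/3)   1               exp(-2*I*pi/3)  exp(2*I*pi/3)   1               exp(-2*I*pi/3)  exp(2*I*pi/3) 
  chi_7          1             exp(-4*I*pi/9)  exp(-8*I*pi/9)  exp(2*I*pi/3)   exp(2*I*pi/9)   exp(-2*I*pi/9)  exp(-2*I*pi/3)  exp(8*I*pi/9)   exp(4*I*pi/9) 
  chi_8          1             exp(-2*I*pi/9)  exp(-4*I*pi/9)  exp(-2*I*pi/3)  exp(-8*I*pi/9)  exp(8*I*pi/9)   exp(2*I*pi/3)   exp(4*I*pi/9)   exp(2*I*pi/9) 

Spot check: chi_3(8) = zeta_9^(3*8) = zeta_9^24 = exp(-2*I*pi/3).

Solution. Z/9Z is abelian, so all 9 irreducible complex representations are 1-dimensional. They are given by chi_k(m) = zeta_9^(k*m) for k = 0,...,8. Row orthogonality: sum_m chi_k(m) conj(chi_l(m)) = 9 * [k = l].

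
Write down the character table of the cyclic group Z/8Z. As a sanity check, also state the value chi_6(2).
Character table of Z/8Z (irreps indexed chi_0,...,chi_7 with chi_k(m) = zeta_8^(k*m), zeta_8 = exp(2*pi*i/8)):
  irrep \ class  {0} (size 1)  {1} (size 1)    {2} (size 1)  {3} (size 1)    {4} (size 1)  {5} (size 1)    {6} (size 1)  {7} (size 1)  
  chi_0          1             1               1             1               1             1               1             1             
  chi_1          1             exp(I*pi/4)     I             exp(3*I*pi/4)   -1            exp(-3*I*pi/4)  -I            exp(-I*pi/4)  
  chi_2          1             I               -1            -I              1             I               -1            -I            
  chi_3          1             exp(3*I*pi/4)   -I            exp(I*pi/4)     -1            exp(-I*pi/4)    I             exp(-3*I*pi/4)
  chi_4          1             -1              1             -1              1             -1              1             -1            
  chi_5          1             exp(-3*I*pi/4)  I             exp(-I*pi/4)    -1            exp(I*pi/4)     -I            exp(3*I*pi/4) 
  chi_6          1             -I              -1            I               1             -I              -1            I             
  chi_7          1             exp(-I*pi/4)    -I            exp(-3*I*pi/4)  -1            exp(3*I*pi/4)   I             exp(I*pi/4)   

Spot check: chi_6(2) = zeta_8^(6*2) = zeta_8^12 = -1.

Working: Z/8Z is abelian, so all 8 irreducible complex representations are 1-dimensional. They are given by chi_k(m) = zeta_8^(k*m) for k = 0,...,7. Row orthogonality: sum_m chi_k(m) conj(chi_l(m)) = 8 * [k = l].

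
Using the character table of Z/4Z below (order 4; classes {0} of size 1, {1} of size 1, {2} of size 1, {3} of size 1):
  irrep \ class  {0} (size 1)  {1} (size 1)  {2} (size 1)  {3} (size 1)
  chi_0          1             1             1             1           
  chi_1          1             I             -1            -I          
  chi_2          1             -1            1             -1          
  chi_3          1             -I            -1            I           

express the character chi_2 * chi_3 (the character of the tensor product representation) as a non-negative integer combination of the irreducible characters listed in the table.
chi_2 tensor chi_3 = chi_1 (all other irreducibles have multiplicity 0).

Justification: The character of a tensor product is the pointwise product (chi_2 * chi_3)(C) = chi_2(C) * chi_3(C):
  {0}: (1)*(1), {1}: (-1)*(-I), {2}: (1)*(-1), {3}: (-1)*(I)
so (chi_2 * chi_3) takes values
  {0} -> 1, {1} -> I, {2} -> -1, {3} -> -I.
Now take the inner product of this character with each irreducible chi from the table, <chi_2*chi_3, chi> = (1/4) sum_C |C| (chi_2*chi_3)(C) conj(chi(C)):
  <chi_2*chi_3, chi_0> = (1/4)[1*(1)*conj(1) + 1*(I)*conj(1) + 1*(-1)*conj(1) + 1*(-I)*conj(1)]
      = (1/4)[(1) + (I) + (-1) + (-I)] = 0/4 = 0
  <chi_2*chi_3, chi_1> = (1/4)[1*(1)*conj(1) + 1*(I)*conj(I) + 1*(-1)*conj(-1) + 1*(-I)*conj(-I)]
      = (1/4)[(1) + (1) + (1) + (1)] = 4/4 = 1
  <chi_2*chi_3, chi_2> = (1/4)[1*(1)*conj(1) + 1*(I)*conj(-1) + 1*(-1)*conj(1) + 1*(-I)*conj(-1)]
      = (1/4)[(1) + (-I) + (-1) + (I)] = 0/4 = 0
  <chi_2*chi_3, chi_3> = (1/4)[1*(1)*conj(1) + 1*(I)*conj(-I) + 1*(-1)*conj(-1) + 1*(-I)*conj(I)]
      = (1/4)[(1) + (-1) + (1) + (-1)] = 0/4 = 0
(Exp terms are combined using exp(i*s)*conj(exp(i*t)) = exp(i*(s-t)), and sums of them are collapsed using the identity that for every m > 1 the m distinct m-th roots of unity sum to 0, e.g. 1 + exp(2*I*pi/3) + exp(-2*I*pi/3) = 0.)
Hence the multiplicities are chi_1: 1. Dimension check: dim(chi_2)*dim(chi_3) = 1*1 = 1 and sum (mult * dim) = 1*1 = 1.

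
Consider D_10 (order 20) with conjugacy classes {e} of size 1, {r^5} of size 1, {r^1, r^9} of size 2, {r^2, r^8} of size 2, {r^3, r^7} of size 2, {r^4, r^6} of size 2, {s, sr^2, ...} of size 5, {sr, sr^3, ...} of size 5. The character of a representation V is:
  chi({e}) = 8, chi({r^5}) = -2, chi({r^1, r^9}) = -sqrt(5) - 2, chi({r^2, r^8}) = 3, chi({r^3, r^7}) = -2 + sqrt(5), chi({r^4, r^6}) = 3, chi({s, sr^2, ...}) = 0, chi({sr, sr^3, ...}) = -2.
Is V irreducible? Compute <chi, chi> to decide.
Not irreducible (reducible): <chi, chi> = 8 > 1.

<chi, chi> = (1/|G|) sum_C |C| * |chi(C)|^2 = (1/20)[1*|8|^2 + 1*|-2|^2 + 2*|-sqrt(5) - 2|^2 + 2*|3|^2 + 2*|-2 + sqrt(5)|^2 + 2*|3|^2 + 5*|0|^2 + 5*|-2|^2]
  = (1/20)[(64) + (4) + (8*sqrt(5) + 18) + (18) + (18 - 8*sqrt(5)) + (18) + (0) + (20)] = 160/20 = 8.
A character is irreducible iff <chi, chi> = 1, so this representation is reducible.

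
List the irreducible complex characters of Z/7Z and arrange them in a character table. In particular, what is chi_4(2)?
Character table of Z/7Z (irreps indexed chi_0,...,chi_6 with chi_k(m) = zeta_7^(k*m), zeta_7 = exp(2*pi*i/7)):
  irrep \ class  {0} (size 1)  {1} (size 1)    {2} (size 1)    {3} (size 1)    {4} (size 1)    {5} (size 1)    {6} (size 1)  
  chi_0          1             1               1               1               1               1               1             
  chi_1          1             exp(2*I*pi/7)   exp(4*I*pi/7)   exp(6*I*pi/7)   exp(-6*I*pi/7)  exp(-4*I*pi/7)  exp(-2*I*pi/7)
  chi_2          1             exp(4*I*pi/7)   exp(-6*I*pi/7)  exp(-2*I*pi/7)  exp(2*I*pi/7)   exp(6*I*pi/7)   exp(-4*I*pi/7)
  chi_3          1             exp(6*I*pi/7)   exp(-2*I*pi/7)  exp(4*I*pi/7)   exp(-4*I*pi/7)  exp(2*I*pi/7)   exp(-6*I*pi/7)
  chi_4          1             exp(-6*I*pi/7)  exp(2*I*pi/7)   exp(-4*I*pi/7)  exp(4*I*pi/7)   exp(-2*I*pi/7)  exp(6*I*pi/7) 
  chi_5          1             exp(-4*I*pi/7)  exp(6*I*pi/7)   exp(2*I*pi/7)   exp(-2*I*pi/7)  exp(-6*I*pi/7)  exp(4*I*pi/7) 
  chi_6          1             exp(-2*I*pi/7)  exp(-4*I*pi/7)  exp(-6*I*pi/7)  exp(6*I*pi/7)   exp(4*I*pi/7)   exp(2*I*pi/7) 

Spot check: chi_4(2) = zeta_7^(4*2) = zeta_7^8 = exp(2*I*pi/7).

Details: Z/7Z is abelian, so all 7 irreducible complex representations are 1-dimensional. They are given by chi_k(m) = zeta_7^(k*m) for k = 0,...,6. Row orthogonality: sum_m chi_k(m) conj(chi_l(m)) = 7 * [k = l].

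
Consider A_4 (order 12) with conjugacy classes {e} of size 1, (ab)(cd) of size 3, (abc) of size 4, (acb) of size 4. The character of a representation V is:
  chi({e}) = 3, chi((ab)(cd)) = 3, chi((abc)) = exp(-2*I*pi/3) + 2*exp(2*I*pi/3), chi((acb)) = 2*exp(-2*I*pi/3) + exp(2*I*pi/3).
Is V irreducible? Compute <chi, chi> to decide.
Not irreducible (reducible): <chi, chi> = 5 > 1.

Proof sketch: <chi, chi> = (1/|G|) sum_C |C| * |chi(C)|^2 = (1/12)[1*|3|^2 + 3*|3|^2 + 4*|exp(-2*I*pi/3) + 2*exp(2*I*pi/3)|^2 + 4*|2*exp(-2*I*pi/3) + exp(2*I*pi/3)|^2]
  = (1/12)[(9) + (27) + (12) + (12)] = 60/12 = 5.
(Exp terms are combined using exp(i*s)*conj(exp(i*t)) = exp(i*(s-t)), and sums of them are collapsed using the identity that for every m > 1 the m distinct m-th roots of unity sum to 0, e.g. 1 + exp(2*I*pi/3) + exp(-2*I*pi/3) = 0.)
A character is irreducible iff <chi, chi> = 1, so this representation is reducible.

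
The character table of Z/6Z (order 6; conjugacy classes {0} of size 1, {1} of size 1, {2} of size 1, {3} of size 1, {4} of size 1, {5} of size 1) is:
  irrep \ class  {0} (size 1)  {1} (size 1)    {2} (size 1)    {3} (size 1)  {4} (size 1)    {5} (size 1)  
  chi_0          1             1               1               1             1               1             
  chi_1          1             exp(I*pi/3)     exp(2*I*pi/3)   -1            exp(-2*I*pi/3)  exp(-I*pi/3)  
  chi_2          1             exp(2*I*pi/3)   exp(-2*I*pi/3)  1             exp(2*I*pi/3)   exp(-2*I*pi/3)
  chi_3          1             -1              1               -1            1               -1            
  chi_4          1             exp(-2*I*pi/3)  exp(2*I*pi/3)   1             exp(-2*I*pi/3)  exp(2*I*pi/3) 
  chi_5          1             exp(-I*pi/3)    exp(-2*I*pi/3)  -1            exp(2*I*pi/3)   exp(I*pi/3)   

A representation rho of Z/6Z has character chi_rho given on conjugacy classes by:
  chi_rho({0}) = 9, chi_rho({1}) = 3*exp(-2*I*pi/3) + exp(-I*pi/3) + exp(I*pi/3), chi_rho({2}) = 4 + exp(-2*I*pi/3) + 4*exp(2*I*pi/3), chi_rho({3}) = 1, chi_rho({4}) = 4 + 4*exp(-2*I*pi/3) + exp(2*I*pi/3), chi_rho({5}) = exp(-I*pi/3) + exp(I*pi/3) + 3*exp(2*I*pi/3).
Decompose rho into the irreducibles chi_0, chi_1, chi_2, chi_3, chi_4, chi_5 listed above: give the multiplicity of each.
Multiplicities: chi_0: 2, chi_1: 1, chi_2: 0, chi_3: 2, chi_4: 3, chi_5: 1.

Solution. Use <chi_rho, chi> = (1/|G|) sum_C |C| * chi_rho(C) * conj(chi(C)) with |G| = 6 for each irreducible chi in the table:
  <chi_rho, chi_0> = (1/6)[1*(9)*conj(1) + 1*(3*exp(-2*I*pi/3) + exp(-I*pi/3) + exp(I*pi/3))*conj(1) + 1*(4 + exp(-2*I*pi/3) + 4*exp(2*I*pi/3))*conj(1) + 1*(1)*conj(1) + 1*(4 + 4*exp(-2*I*pi/3) + exp(2*I*pi/3))*conj(1) + 1*(exp(-I*pi/3) + exp(I*pi/3) + 3*exp(2*I*pi/3))*conj(1)]
      = (1/6)[(9) + (3*exp(-2*I*pi/3) + exp(-I*pi/3) + exp(I*pi/3)) + (4 + exp(-2*I*pi/3) + 4*exp(2*I*pi/3)) + (1) + (4 + 4*exp(-2*I*pi/3) + exp(2*I*pi/3)) + (exp(-I*pi/3) + exp(I*pi/3) + 3*exp(2*I*pi/3))] = 12/6 = 2
  <chi_rho, chi_1> = (1/6)[1*(9)*conj(1) + 1*(3*exp(-2*I*pi/3) + exp(-I*pi/3) + exp(I*pi/3))*conj(exp(I*pi/3)) + 1*(4 + exp(-2*I*pi/3) + 4*exp(2*I*pi/3))*conj(exp(2*I*pi/3)) + 1*(1)*conj(-1) + 1*(4 + 4*exp(-2*I*pi/3) + exp(2*I*pi/3))*conj(exp(-2*I*pi/3)) + 1*(exp(-I*pi/3) + exp(I*pi/3) + 3*exp(2*I*pi/3))*conj(exp(-I*pi/3))]
      = (1/6)[(9) + (-2 + exp(-2*I*pi/3)) + (4 + 4*exp(-2*I*pi/3) + exp(2*I*pi/3)) + (-1) + (4 + exp(-2*I*pi/3) + 4*exp(2*I*pi/3)) + (-2 + exp(2*I*pi/3))] = 6/6 = 1
  <chi_rho, chi_2> = (1/6)[1*(9)*conj(1) + 1*(3*exp(-2*I*pi/3) + exp(-I*pi/3) + exp(I*pi/3))*conj(exp(2*I*pi/3)) + 1*(4 + exp(-2*I*pi/3) + 4*exp(2*I*pi/3))*conj(exp(-2*I*pi/3)) + 1*(1)*conj(1) + 1*(4 + 4*exp(-2*I*pi/3) + exp(2*I*pi/3))*conj(exp(2*I*pi/3)) + 1*(exp(-I*pi/3) + exp(I*pi/3) + 3*exp(2*I*pi/3))*conj(exp(-2*I*pi/3))]
      = (1/6)[(9) + (-1 + exp(-I*pi/3) + 3*exp(2*I*pi/3)) + (-3) + (1) + (-3) + (-1 + 3*exp(-2*I*pi/3) + exp(I*pi/3))] = 0/6 = 0
  <chi_rho, chi_3> = (1/6)[1*(9)*conj(1) + 1*(3*exp(-2*I*pi/3) + exp(-I*pi/3) + exp(I*pi/3))*conj(-1) + 1*(4 + exp(-2*I*pi/3) + 4*exp(2*I*pi/3))*conj(1) + 1*(1)*conj(-1) + 1*(4 + 4*exp(-2*I*pi/3) + exp(2*I*pi/3))*conj(1) + 1*(exp(-I*pi/3) + exp(I*pi/3) + 3*exp(2*I*pi/3))*conj(-1)]
      = (1/6)[(9) + (-exp(I*pi/3) - exp(-I*pi/3) - 3*exp(-2*I*pi/3)) + (4 + exp(-2*I*pi/3) + 4*exp(2*I*pi/3)) + (-1) + (4 + 4*exp(-2*I*pi/3) + exp(2*I*pi/3)) + (-3*exp(2*I*pi/3) - exp(I*pi/3) - exp(-I*pi/3))] = 12/6 = 2
  <chi_rho, chi_4> = (1/6)[1*(9)*conj(1) + 1*(3*exp(-2*I*pi/3) + exp(-I*pi/3) + exp(I*pi/3))*conj(exp(-2*I*pi/3)) + 1*(4 + exp(-2*I*pi/3) + 4*exp(2*I*pi/3))*conj(exp(2*I*pi/3)) + 1*(1)*conj(1) + 1*(4 + 4*exp(-2*I*pi/3) + exp(2*I*pi/3))*conj(exp(-2*I*pi/3)) + 1*(exp(-I*pi/3) + exp(I*pi/3) + 3*exp(2*I*pi/3))*conj(exp(2*I*pi/3))]
      = (1/6)[(9) + (2 + exp(I*pi/3)) + (4 + 4*exp(-2*I*pi/3) + exp(2*I*pi/3)) + (1) + (4 + exp(-2*I*pi/3) + 4*exp(2*I*pi/3)) + (2 + exp(-I*pi/3))] = 18/6 = 3
  <chi_rho, chi_5> = (1/6)[1*(9)*conj(1) + 1*(3*exp(-2*I*pi/3) + exp(-I*pi/3) + exp(I*pi/3))*conj(exp(-I*pi/3)) + 1*(4 + exp(-2*I*pi/3) + 4*exp(2*I*pi/3))*conj(exp(-2*I*pi/3)) + 1*(1)*conj(-1) + 1*(4 + 4*exp(-2*I*pi/3) + exp(2*I*pi/3))*conj(exp(2*I*pi/3)) + 1*(exp(-I*pi/3) + exp(I*pi/3) + 3*exp(2*I*pi/3))*conj(exp(I*pi/3))]
      = (1/6)[(9) + (1 + 3*exp(-I*pi/3) + exp(2*I*pi/3)) + (-3) + (-1) + (-3) + (1 + exp(-2*I*pi/3) + 3*exp(I*pi/3))] = 6/6 = 1
(Exp terms are combined using exp(i*s)*conj(exp(i*t)) = exp(i*(s-t)), and sums of them are collapsed using the identity that for every m > 1 the m distinct m-th roots of unity sum to 0, e.g. 1 + exp(2*I*pi/3) + exp(-2*I*pi/3) = 0.)
Dimension check: dim(rho) = sum (mult * dim) = 2*1 + 1*1 + 0*1 + 2*1 + 3*1 + 1*1 = 9 = chi_rho(e) = 9.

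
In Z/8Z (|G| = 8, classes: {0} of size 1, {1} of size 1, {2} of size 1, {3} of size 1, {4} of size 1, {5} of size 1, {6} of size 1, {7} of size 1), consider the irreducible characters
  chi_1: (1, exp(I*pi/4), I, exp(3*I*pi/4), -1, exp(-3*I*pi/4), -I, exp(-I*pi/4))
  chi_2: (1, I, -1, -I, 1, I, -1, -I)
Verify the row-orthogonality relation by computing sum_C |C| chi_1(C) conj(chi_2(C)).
Sum = 0; so <chi_1, chi_2> = 0 (distinct irreducibles are orthogonal).

Details: Compute term by term over conjugacy classes (|C| * chi_1(C) * conj(chi_2(C))):
  1*(1)*conj(1) + 1*(exp(I*pi/4))*conj(I) + 1*(I)*conj(-1) + 1*(exp(3*I*pi/4))*conj(-I) + 1*(-1)*conj(1) + 1*(exp(-3*I*pi/4))*conj(I) + 1*(-I)*conj(-1) + 1*(exp(-I*pi/4))*conj(-I)
  = (1) + (-exp(3*I*pi/4)) + (-I) + (exp(-3*I*pi/4)) + (-1) + (-exp(-I*pi/4)) + (I) + (exp(I*pi/4))
  = 0.
(Exp terms are combined using exp(i*s)*conj(exp(i*t)) = exp(i*(s-t)), and sums of them are collapsed using the identity that for every m > 1 the m distinct m-th roots of unity sum to 0, e.g. 1 + exp(2*I*pi/3) + exp(-2*I*pi/3) = 0.)
Dividing by |G| = 8 gives 0/8 = 0, matching the row-orthogonality relation <chi_1, chi_2> = [chi_1 = chi_2].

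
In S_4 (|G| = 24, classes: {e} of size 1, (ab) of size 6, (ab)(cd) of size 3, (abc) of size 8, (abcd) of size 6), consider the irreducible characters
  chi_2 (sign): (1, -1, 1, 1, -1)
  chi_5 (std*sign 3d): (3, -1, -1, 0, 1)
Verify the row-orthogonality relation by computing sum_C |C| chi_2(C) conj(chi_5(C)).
Sum = 0; so <chi_2, chi_5> = 0 (distinct irreducibles are orthogonal).

Proof sketch: Compute term by term over conjugacy classes (|C| * chi_2(C) * conj(chi_5(C))):
  1*(1)*conj(3) + 6*(-1)*conj(-1) + 3*(1)*conj(-1) + 8*(1)*conj(0) + 6*(-1)*conj(1)
  = (3) + (6) + (-3) + (0) + (-6)
  = 0.
Dividing by |G| = 24 gives 0/24 = 0, matching the row-orthogonality relation <chi_2, chi_5> = [chi_2 = chi_5].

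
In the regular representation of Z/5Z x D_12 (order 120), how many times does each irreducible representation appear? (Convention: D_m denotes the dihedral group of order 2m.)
Each irreducible V_i of dimension d_i appears with multiplicity d_i, i.e. rho_reg = (direct sum over all irreducibles V_i) d_i V_i. The irreducible dimensions for Z/5Z x D_12 are 1, 1, 1, 1, 1, 1, 1, 1, 1, 1, 1, 1, 1, 1, 1, 1, 1, 1, 1, 1, 2, 2, 2, 2, 2, 2, 2, 2, 2, 2, 2, 2, 2, 2, 2, 2, 2, 2, 2, 2, 2, 2, 2, 2, 2: 20 irreducibles of dimension 1, each with multiplicity 1; 25 irreducibles of dimension 2, each with multiplicity 2. Total dimension 20*1*1 + 25*2*2 = 120 = |G|.

Why: General theorem: in the regular representation of a finite group G, each irreducible appears with multiplicity equal to its dimension. Check: dim(rho_reg) = sum d_i^2 = 1 + 1 + 1 + 1 + 1 + 1 + 1 + 1 + 1 + 1 + 1 + 1 + 1 + 1 + 1 + 1 + 1 + 1 + 1 + 1 + 4 + 4 + 4 + 4 + 4 + 4 + 4 + 4 + 4 + 4 + 4 + 4 + 4 + 4 + 4 + 4 + 4 + 4 + 4 + 4 + 4 + 4 + 4 + 4 + 4 = 120 = |G|.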